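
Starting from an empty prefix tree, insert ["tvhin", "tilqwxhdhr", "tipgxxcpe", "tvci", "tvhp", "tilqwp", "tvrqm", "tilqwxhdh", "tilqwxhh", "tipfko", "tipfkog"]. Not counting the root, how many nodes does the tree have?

33

Trie structure (* marks end of a word):
(root)
└─ t
   ├─ i
   │  ├─ l
   │  │  └─ q
   │  │     └─ w
   │  │        ├─ p *
   │  │        └─ x
   │  │           └─ h
   │  │              ├─ d
   │  │              │  └─ h *
   │  │              │     └─ r *
   │  │              └─ h *
   │  └─ p
   │     ├─ f
   │     │  └─ k
   │     │     └─ o *
   │     │        └─ g *
   │     └─ g
   │        └─ x
   │           └─ x
   │              └─ c
   │                 └─ p
   │                    └─ e *
   └─ v
      ├─ c
      │  └─ i *
      ├─ h
      │  ├─ i
      │  │  └─ n *
      │  └─ p *
      └─ r
         └─ q
            └─ m *
Counting every labelled node above: 33.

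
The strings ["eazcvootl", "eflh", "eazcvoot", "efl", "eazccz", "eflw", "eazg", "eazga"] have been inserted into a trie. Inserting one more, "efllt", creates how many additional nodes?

2

The longest prefix of "efllt" already in the trie is "efl" (length 3).
Each of the 2 remaining characters creates one node.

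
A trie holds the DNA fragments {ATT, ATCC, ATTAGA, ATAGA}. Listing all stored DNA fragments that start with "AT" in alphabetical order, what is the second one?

Filter for "AT…" and sort: "ATAGA", "ATCC", "ATT", "ATTAGA"
The 2nd is ATCC.

ATCC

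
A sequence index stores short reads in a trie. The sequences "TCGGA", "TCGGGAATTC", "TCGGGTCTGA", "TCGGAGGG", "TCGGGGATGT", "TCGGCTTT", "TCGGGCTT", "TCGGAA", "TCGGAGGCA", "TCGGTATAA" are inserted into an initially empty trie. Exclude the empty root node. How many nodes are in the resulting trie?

39

Count nodes per top-level branch (shared prefixes stored once):
  'T'-branch (TCGGA, TCGGAA, TCGGAGGCA, TCGGAGGG, TCGGCTTT, TCGGGAATTC, TCGGGCTT, TCGGGGATGT, TCGGGTCTGA, TCGGTATAA): 39 nodes
Sum: 39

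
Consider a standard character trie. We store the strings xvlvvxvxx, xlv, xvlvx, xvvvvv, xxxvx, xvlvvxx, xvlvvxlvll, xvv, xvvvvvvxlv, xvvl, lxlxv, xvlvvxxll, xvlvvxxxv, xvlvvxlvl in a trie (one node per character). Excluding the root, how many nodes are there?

For each word, the new-node count is its length minus the longest prefix already in the trie:
  "xvlvvxvxx" → 9 new (x, v, l, v, v, x, v, x, x)
  "xlv" → prefix "x" already present; 2 new (l, v)
  "xvlvx" → prefix "xvlv" already present; 1 new (x)
  "xvvvvv" → prefix "xv" already present; 4 new (v, v, v, v)
  "xxxvx" → prefix "x" already present; 4 new (x, x, v, x)
  "xvlvvxx" → prefix "xvlvvx" already present; 1 new (x)
  "xvlvvxlvll" → prefix "xvlvvx" already present; 4 new (l, v, l, l)
  "xvv" → prefix "xvv" already present; 0 new (none)
  "xvvvvvvxlv" → prefix "xvvvvv" already present; 4 new (v, x, l, v)
  "xvvl" → prefix "xvv" already present; 1 new (l)
  "lxlxv" → 5 new (l, x, l, x, v)
  "xvlvvxxll" → prefix "xvlvvxx" already present; 2 new (l, l)
  "xvlvvxxxv" → prefix "xvlvvxx" already present; 2 new (x, v)
  "xvlvvxlvl" → prefix "xvlvvxlvl" already present; 0 new (none)
Total nodes = 9 + 2 + 1 + 4 + 4 + 1 + 4 + 0 + 4 + 1 + 5 + 2 + 2 + 0 = 39

39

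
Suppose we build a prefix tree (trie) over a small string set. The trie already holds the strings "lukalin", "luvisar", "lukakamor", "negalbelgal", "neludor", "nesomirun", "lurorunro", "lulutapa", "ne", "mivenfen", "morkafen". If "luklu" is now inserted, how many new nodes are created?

2

"luk" is already a path in the trie; the remaining "lu" must be added.
So 5 − 3 = 2 new nodes.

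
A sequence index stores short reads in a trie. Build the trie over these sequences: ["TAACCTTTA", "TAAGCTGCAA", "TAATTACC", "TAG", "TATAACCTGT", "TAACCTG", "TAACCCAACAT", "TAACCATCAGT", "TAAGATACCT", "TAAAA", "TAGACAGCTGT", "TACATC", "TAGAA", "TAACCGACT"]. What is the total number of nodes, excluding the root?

68

Insert word by word; a character creates a node only if that edge doesn't already exist:
  "TAACCTTTA" → 9 new (T, A, A, C, C, T, T, T, A)
  "TAAGCTGCAA" → prefix "TAA" already present; 7 new (G, C, T, G, C, A, A)
  "TAATTACC" → prefix "TAA" already present; 5 new (T, T, A, C, C)
  "TAG" → prefix "TA" already present; 1 new (G)
  "TATAACCTGT" → prefix "TA" already present; 8 new (T, A, A, C, C, T, G, T)
  "TAACCTG" → prefix "TAACCT" already present; 1 new (G)
  "TAACCCAACAT" → prefix "TAACC" already present; 6 new (C, A, A, C, A, T)
  "TAACCATCAGT" → prefix "TAACC" already present; 6 new (A, T, C, A, G, T)
  "TAAGATACCT" → prefix "TAAG" already present; 6 new (A, T, A, C, C, T)
  "TAAAA" → prefix "TAA" already present; 2 new (A, A)
  "TAGACAGCTGT" → prefix "TAG" already present; 8 new (A, C, A, G, C, T, G, T)
  "TACATC" → prefix "TA" already present; 4 new (C, A, T, C)
  "TAGAA" → prefix "TAGA" already present; 1 new (A)
  "TAACCGACT" → prefix "TAACC" already present; 4 new (G, A, C, T)
Total nodes = 9 + 7 + 5 + 1 + 8 + 1 + 6 + 6 + 6 + 2 + 8 + 4 + 1 + 4 = 68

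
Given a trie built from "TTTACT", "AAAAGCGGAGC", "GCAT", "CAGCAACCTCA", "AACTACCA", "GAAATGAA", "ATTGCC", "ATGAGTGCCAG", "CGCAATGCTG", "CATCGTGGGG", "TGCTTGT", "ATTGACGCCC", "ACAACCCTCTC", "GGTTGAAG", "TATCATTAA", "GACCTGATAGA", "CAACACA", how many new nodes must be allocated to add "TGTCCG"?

"TG" is already a path in the trie; the remaining "TCCG" must be added.
Each of the 4 remaining characters creates one node.

4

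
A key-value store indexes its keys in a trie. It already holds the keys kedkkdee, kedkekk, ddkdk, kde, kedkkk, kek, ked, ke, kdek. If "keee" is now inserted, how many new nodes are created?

Walking "keee" from the root, the first 2 characters ("ke") follow existing edges; "e" is the first miss.
So 4 − 2 = 2 new nodes.

2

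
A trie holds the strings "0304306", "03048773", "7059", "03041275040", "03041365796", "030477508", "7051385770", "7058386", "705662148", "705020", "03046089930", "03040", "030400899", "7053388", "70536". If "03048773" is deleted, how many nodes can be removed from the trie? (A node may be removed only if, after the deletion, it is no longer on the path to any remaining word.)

4

A node on "03048773"'s path can go only if nothing else ends at it or branches off below it.
The suffix "8773" (4 nodes) is used only by "03048773"; the node for "0304" still has the child "3", so pruning stops there.
Nodes removed: 4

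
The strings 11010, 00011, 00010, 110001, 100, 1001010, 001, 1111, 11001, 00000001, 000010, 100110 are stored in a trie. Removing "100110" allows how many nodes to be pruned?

2

A node on "100110"'s path can go only if nothing else ends at it or branches off below it.
The suffix "10" (2 nodes) is used only by "100110"; the node for "1001" still has the child "0", so pruning stops there.
Nodes removed: 2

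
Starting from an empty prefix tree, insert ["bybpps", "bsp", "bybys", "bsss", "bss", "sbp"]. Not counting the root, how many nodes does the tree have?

Count nodes per top-level branch (shared prefixes stored once):
  'b'-branch (bsp, bss, bsss, bybpps, bybys): 12 nodes
  's'-branch (sbp): 3 nodes
Sum: 15

15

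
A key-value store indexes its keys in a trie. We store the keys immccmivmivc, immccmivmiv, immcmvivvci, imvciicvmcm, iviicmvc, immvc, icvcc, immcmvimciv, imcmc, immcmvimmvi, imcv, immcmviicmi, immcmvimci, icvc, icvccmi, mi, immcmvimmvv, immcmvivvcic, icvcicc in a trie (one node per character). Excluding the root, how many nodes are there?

Trace insertions, counting only characters that open a new branch:
  "immccmivmivc" → 12 new (i, m, m, c, c, m, i, v, m, i, v, c)
  "immccmivmiv" → prefix "immccmivmiv" already present; 0 new (none)
  "immcmvivvci" → prefix "immc" already present; 7 new (m, v, i, v, v, c, i)
  "imvciicvmcm" → prefix "im" already present; 9 new (v, c, i, i, c, v, m, c, m)
  "iviicmvc" → prefix "i" already present; 7 new (v, i, i, c, m, v, c)
  "immvc" → prefix "imm" already present; 2 new (v, c)
  "icvcc" → prefix "i" already present; 4 new (c, v, c, c)
  "immcmvimciv" → prefix "immcmvi" already present; 4 new (m, c, i, v)
  "imcmc" → prefix "im" already present; 3 new (c, m, c)
  "immcmvimmvi" → prefix "immcmvim" already present; 3 new (m, v, i)
  "imcv" → prefix "imc" already present; 1 new (v)
  "immcmviicmi" → prefix "immcmvi" already present; 4 new (i, c, m, i)
  "immcmvimci" → prefix "immcmvimci" already present; 0 new (none)
  "icvc" → prefix "icvc" already present; 0 new (none)
  "icvccmi" → prefix "icvcc" already present; 2 new (m, i)
  "mi" → 2 new (m, i)
  "immcmvimmvv" → prefix "immcmvimmv" already present; 1 new (v)
  "immcmvivvcic" → prefix "immcmvivvci" already present; 1 new (c)
  "icvcicc" → prefix "icvc" already present; 3 new (i, c, c)
Total nodes = 12 + 0 + 7 + 9 + 7 + 2 + 4 + 4 + 3 + 3 + 1 + 4 + 0 + 0 + 2 + 2 + 1 + 1 + 3 = 65

65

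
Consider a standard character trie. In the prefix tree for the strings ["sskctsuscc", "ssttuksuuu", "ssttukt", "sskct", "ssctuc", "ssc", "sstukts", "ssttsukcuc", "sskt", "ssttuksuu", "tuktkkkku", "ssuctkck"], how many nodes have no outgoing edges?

Leaves are exactly the stored words that no other stored word extends.
Those words: "ssctuc", "sskctsuscc", "sskt", "ssttsukcuc", "ssttuksuuu", "ssttukt", "sstukts", "ssuctkck", "tuktkkkku"
Leaf count: 9

9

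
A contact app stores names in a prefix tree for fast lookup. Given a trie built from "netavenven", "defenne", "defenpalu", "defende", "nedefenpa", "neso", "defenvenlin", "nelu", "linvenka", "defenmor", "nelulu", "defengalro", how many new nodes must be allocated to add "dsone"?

Walking "dsone" from the root, the first 1 characters ("d") follow existing edges; "s" is the first miss.
So 5 − 1 = 4 new nodes.

4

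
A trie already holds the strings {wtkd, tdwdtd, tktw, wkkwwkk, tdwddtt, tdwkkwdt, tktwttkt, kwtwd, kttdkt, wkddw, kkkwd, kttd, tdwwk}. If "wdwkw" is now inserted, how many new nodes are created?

The longest prefix of "wdwkw" already in the trie is "w" (length 1).
So 5 − 1 = 4 new nodes.

4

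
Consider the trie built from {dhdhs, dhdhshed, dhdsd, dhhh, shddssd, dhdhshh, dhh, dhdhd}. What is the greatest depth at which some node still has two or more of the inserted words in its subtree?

Look for the deepest trie node that still has at least two words in its subtree.
"dhdhshed" and "dhdhshh" agree on "dhdhsh" (6 characters) before diverging; nothing deeper is shared.
Longest shared-prefix length: 6

6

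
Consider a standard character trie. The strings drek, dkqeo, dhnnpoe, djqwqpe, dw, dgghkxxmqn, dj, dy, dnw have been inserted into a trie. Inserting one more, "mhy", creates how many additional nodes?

Nothing in the trie begins with "m"; the whole of "mhy" is new.
3 − 0 = 3 new nodes.

3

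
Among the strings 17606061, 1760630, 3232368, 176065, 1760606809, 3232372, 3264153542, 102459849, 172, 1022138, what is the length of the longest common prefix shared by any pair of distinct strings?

The deepest shared node is where two words last agree before diverging.
"17606061" and "1760606809" agree on "1760606" (7 characters) before diverging; nothing deeper is shared.
Longest shared-prefix length: 7

7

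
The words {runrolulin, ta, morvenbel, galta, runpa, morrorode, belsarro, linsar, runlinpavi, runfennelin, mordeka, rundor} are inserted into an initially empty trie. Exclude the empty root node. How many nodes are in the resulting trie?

Count nodes per top-level branch (shared prefixes stored once):
  'b'-branch (belsarro): 8 nodes
  'g'-branch (galta): 5 nodes
  'l'-branch (linsar): 6 nodes
  'm'-branch (mordeka, morrorode, morvenbel): 19 nodes
  'r'-branch (rundor, runfennelin, runlinpavi, runpa, runrolulin): 30 nodes
  't'-branch (ta): 2 nodes
Sum: 70

70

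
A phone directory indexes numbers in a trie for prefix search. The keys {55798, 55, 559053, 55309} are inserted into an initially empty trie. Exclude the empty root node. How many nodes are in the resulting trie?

12

Trie structure (* marks end of a word):
(root)
└─ 5
   └─ 5 *
      ├─ 3
      │  └─ 0
      │     └─ 9 *
      ├─ 7
      │  └─ 9
      │     └─ 8 *
      └─ 9
         └─ 0
            └─ 5
               └─ 3 *
Counting every labelled node above: 12.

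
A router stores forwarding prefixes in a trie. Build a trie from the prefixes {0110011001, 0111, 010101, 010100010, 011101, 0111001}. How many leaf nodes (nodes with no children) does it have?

5

Leaves are exactly the stored words that no other stored word extends.
Those words: "010100010", "010101", "0110011001", "0111001", "011101"
Leaf count: 5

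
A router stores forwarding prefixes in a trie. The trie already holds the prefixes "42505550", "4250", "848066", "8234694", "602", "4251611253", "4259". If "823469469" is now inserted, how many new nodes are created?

"8234694" is already a path in the trie; the remaining "69" must be added.
Each of the 2 remaining characters creates one node.

2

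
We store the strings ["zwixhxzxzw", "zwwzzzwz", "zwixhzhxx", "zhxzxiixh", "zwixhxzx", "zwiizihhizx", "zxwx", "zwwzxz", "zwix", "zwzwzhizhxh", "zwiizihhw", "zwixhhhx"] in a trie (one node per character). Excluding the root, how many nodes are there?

54

Trace insertions, counting only characters that open a new branch:
  "zwixhxzxzw" → 10 new (z, w, i, x, h, x, z, x, z, w)
  "zwwzzzwz" → prefix "zw" already present; 6 new (w, z, z, z, w, z)
  "zwixhzhxx" → prefix "zwixh" already present; 4 new (z, h, x, x)
  "zhxzxiixh" → prefix "z" already present; 8 new (h, x, z, x, i, i, x, h)
  "zwixhxzx" → prefix "zwixhxzx" already present; 0 new (none)
  "zwiizihhizx" → prefix "zwi" already present; 8 new (i, z, i, h, h, i, z, x)
  "zxwx" → prefix "z" already present; 3 new (x, w, x)
  "zwwzxz" → prefix "zwwz" already present; 2 new (x, z)
  "zwix" → prefix "zwix" already present; 0 new (none)
  "zwzwzhizhxh" → prefix "zw" already present; 9 new (z, w, z, h, i, z, h, x, h)
  "zwiizihhw" → prefix "zwiizihh" already present; 1 new (w)
  "zwixhhhx" → prefix "zwixh" already present; 3 new (h, h, x)
Total nodes = 10 + 6 + 4 + 8 + 0 + 8 + 3 + 2 + 0 + 9 + 1 + 3 = 54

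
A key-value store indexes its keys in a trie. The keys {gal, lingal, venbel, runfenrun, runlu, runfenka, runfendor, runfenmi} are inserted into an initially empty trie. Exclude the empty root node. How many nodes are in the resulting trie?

Trace insertions, counting only characters that open a new branch:
  "gal" → 3 new (g, a, l)
  "lingal" → 6 new (l, i, n, g, a, l)
  "venbel" → 6 new (v, e, n, b, e, l)
  "runfenrun" → 9 new (r, u, n, f, e, n, r, u, n)
  "runlu" → prefix "run" already present; 2 new (l, u)
  "runfenka" → prefix "runfen" already present; 2 new (k, a)
  "runfendor" → prefix "runfen" already present; 3 new (d, o, r)
  "runfenmi" → prefix "runfen" already present; 2 new (m, i)
Total nodes = 3 + 6 + 6 + 9 + 2 + 2 + 3 + 2 = 33

33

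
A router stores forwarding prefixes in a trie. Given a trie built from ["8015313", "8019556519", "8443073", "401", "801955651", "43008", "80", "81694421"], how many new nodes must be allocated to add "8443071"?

1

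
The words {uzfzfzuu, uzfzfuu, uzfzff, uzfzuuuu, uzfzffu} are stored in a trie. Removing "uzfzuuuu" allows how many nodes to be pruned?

4

Walk "uzfzuuuu" from the leaf back toward the root, removing each node that no remaining word uses.
The suffix "uuuu" (4 nodes) is used only by "uzfzuuuu"; the node for "uzfz" still has the child "f", so pruning stops there.
Nodes removed: 4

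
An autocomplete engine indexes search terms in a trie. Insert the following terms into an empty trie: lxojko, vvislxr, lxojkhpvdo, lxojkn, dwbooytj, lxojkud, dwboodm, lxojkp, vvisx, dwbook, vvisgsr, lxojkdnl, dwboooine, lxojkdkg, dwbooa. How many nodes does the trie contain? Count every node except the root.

47

For each word, the new-node count is its length minus the longest prefix already in the trie:
  "lxojko" → 6 new (l, x, o, j, k, o)
  "vvislxr" → 7 new (v, v, i, s, l, x, r)
  "lxojkhpvdo" → prefix "lxojk" already present; 5 new (h, p, v, d, o)
  "lxojkn" → prefix "lxojk" already present; 1 new (n)
  "dwbooytj" → 8 new (d, w, b, o, o, y, t, j)
  "lxojkud" → prefix "lxojk" already present; 2 new (u, d)
  "dwboodm" → prefix "dwboo" already present; 2 new (d, m)
  "lxojkp" → prefix "lxojk" already present; 1 new (p)
  "vvisx" → prefix "vvis" already present; 1 new (x)
  "dwbook" → prefix "dwboo" already present; 1 new (k)
  "vvisgsr" → prefix "vvis" already present; 3 new (g, s, r)
  "lxojkdnl" → prefix "lxojk" already present; 3 new (d, n, l)
  "dwboooine" → prefix "dwboo" already present; 4 new (o, i, n, e)
  "lxojkdkg" → prefix "lxojkd" already present; 2 new (k, g)
  "dwbooa" → prefix "dwboo" already present; 1 new (a)
Total nodes = 6 + 7 + 5 + 1 + 8 + 2 + 2 + 1 + 1 + 1 + 3 + 3 + 4 + 2 + 1 = 47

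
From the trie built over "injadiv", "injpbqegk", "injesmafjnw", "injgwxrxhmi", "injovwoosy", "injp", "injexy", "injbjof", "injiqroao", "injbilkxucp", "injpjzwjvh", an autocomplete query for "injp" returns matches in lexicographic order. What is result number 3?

injpjzwjvh

Words with prefix "injp", in lexicographic order: "injp", "injpbqegk", "injpjzwjvh"
Position 3: injpjzwjvh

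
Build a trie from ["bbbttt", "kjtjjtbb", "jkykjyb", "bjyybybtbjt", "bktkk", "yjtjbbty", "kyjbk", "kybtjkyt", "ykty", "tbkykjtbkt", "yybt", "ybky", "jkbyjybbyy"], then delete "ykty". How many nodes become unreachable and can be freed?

A node on "ykty"'s path can go only if nothing else ends at it or branches off below it.
The suffix "kty" (3 nodes) is used only by "ykty"; the node for "y" still has the child "j", so pruning stops there.
Nodes removed: 3

3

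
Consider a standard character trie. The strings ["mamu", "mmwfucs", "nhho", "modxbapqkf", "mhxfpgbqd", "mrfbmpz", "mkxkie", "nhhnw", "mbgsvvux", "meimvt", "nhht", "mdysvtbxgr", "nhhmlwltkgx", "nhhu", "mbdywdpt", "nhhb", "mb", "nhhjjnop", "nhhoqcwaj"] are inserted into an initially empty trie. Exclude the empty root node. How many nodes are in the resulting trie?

92

For each word, the new-node count is its length minus the longest prefix already in the trie:
  "mamu" → 4 new (m, a, m, u)
  "mmwfucs" → prefix "m" already present; 6 new (m, w, f, u, c, s)
  "nhho" → 4 new (n, h, h, o)
  "modxbapqkf" → prefix "m" already present; 9 new (o, d, x, b, a, p, q, k, f)
  "mhxfpgbqd" → prefix "m" already present; 8 new (h, x, f, p, g, b, q, d)
  "mrfbmpz" → prefix "m" already present; 6 new (r, f, b, m, p, z)
  "mkxkie" → prefix "m" already present; 5 new (k, x, k, i, e)
  "nhhnw" → prefix "nhh" already present; 2 new (n, w)
  "mbgsvvux" → prefix "m" already present; 7 new (b, g, s, v, v, u, x)
  "meimvt" → prefix "m" already present; 5 new (e, i, m, v, t)
  "nhht" → prefix "nhh" already present; 1 new (t)
  "mdysvtbxgr" → prefix "m" already present; 9 new (d, y, s, v, t, b, x, g, r)
  "nhhmlwltkgx" → prefix "nhh" already present; 8 new (m, l, w, l, t, k, g, x)
  "nhhu" → prefix "nhh" already present; 1 new (u)
  "mbdywdpt" → prefix "mb" already present; 6 new (d, y, w, d, p, t)
  "nhhb" → prefix "nhh" already present; 1 new (b)
  "mb" → prefix "mb" already present; 0 new (none)
  "nhhjjnop" → prefix "nhh" already present; 5 new (j, j, n, o, p)
  "nhhoqcwaj" → prefix "nhho" already present; 5 new (q, c, w, a, j)
Total nodes = 4 + 6 + 4 + 9 + 8 + 6 + 5 + 2 + 7 + 5 + 1 + 9 + 8 + 1 + 6 + 1 + 0 + 5 + 5 = 92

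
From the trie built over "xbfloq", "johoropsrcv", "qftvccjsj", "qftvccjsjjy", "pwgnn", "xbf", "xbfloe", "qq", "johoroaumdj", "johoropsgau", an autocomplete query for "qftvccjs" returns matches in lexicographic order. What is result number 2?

qftvccjsjjy

DFS of the "qftvccjs" subtree visits, in order: "qftvccjsj", "qftvccjsjjy"
Position 2: qftvccjsjjy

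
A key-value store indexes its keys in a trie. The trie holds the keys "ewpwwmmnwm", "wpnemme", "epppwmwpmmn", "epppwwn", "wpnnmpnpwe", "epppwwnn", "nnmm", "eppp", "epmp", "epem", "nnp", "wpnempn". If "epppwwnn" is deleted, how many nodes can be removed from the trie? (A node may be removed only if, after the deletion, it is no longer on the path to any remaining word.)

A node on "epppwwnn"'s path can go only if nothing else ends at it or branches off below it.
The suffix "n" (1 node) is used only by "epppwwnn"; "epppwwn" is itself a stored word, so pruning stops there.
Nodes removed: 1

1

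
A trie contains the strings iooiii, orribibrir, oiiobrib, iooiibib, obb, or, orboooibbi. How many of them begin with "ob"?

Traverse to the node for "ob", then collect every word in that subtree.
Matches: "obb"
Count: 1

1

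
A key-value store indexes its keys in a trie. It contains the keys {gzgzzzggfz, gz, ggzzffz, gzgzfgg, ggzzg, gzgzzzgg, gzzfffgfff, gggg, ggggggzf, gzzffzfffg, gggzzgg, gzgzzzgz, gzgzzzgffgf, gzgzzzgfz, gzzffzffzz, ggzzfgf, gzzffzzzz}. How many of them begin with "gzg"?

6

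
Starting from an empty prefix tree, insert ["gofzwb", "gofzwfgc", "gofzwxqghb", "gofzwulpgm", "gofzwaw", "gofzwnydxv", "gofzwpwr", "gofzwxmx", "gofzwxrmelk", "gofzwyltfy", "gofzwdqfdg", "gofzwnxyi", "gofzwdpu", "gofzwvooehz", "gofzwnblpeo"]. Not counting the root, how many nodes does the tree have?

Count nodes per top-level branch (shared prefixes stored once):
  'g'-branch (gofzwaw, gofzwb, gofzwdpu, gofzwdqfdg, gofzwfgc, gofzwnblpeo, gofzwnxyi, gofzwnydxv, gofzwpwr, gofzwulpgm, gofzwvooehz, gofzwxmx, gofzwxqghb, gofzwxrmelk, gofzwyltfy): 62 nodes
Sum: 62

62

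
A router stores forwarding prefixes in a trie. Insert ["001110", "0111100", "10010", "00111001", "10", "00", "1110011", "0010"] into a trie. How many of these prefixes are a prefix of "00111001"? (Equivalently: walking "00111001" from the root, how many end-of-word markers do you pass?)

3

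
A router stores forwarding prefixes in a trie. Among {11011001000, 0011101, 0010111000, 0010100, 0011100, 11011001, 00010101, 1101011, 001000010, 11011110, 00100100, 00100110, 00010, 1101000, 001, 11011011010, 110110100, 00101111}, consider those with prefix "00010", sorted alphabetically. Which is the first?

00010

DFS of the "00010" subtree visits, in order: "00010", "00010101"
The 1st is 00010.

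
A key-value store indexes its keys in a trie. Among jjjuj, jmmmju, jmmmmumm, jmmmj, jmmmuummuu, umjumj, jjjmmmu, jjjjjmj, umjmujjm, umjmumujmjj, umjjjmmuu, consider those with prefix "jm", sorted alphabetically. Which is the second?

jmmmju

Filter for "jm…" and sort: "jmmmj", "jmmmju", "jmmmmumm", "jmmmuummuu"
The 2nd is jmmmju.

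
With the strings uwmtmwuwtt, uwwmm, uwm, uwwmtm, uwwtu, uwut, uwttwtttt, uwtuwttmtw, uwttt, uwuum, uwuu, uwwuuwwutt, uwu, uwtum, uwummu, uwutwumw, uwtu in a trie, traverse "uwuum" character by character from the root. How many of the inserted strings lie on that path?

Traverse "uwuum" character by character; count nodes along the way that are marked as word ends.
Prefixes of the query that are stored words: "uwu", "uwuu", "uwuum"
Count: 3

3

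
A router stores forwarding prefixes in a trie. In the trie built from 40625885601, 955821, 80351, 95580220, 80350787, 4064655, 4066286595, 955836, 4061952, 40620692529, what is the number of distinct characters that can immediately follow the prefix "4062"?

The children of the "4062" node are the distinct next characters among strings starting with "4062".
Characters that immediately follow "4062" among the stored strings: {0, 5}.
That node has 2 child edges.

2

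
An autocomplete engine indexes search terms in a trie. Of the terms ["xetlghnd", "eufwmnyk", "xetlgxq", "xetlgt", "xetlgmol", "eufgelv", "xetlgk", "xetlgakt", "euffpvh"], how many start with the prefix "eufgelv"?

Traverse to the node for "eufgelv", then collect every word in that subtree.
Words under "eufgelv": eufgelv
Count: 1

1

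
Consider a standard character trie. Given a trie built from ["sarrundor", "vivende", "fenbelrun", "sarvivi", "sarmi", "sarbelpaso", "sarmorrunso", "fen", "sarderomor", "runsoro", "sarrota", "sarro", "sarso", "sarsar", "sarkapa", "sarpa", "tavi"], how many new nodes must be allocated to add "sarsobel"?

3

The longest prefix of "sarsobel" already in the trie is "sarso" (length 5).
Each of the 3 remaining characters creates one node.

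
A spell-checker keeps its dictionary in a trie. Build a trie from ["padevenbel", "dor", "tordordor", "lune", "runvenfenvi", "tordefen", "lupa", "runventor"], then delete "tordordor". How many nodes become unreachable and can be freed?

5

Walk "tordordor" from the leaf back toward the root, removing each node that no remaining word uses.
The suffix "ordor" (5 nodes) is used only by "tordordor"; the node for "tord" still has the child "e", so pruning stops there.
Nodes removed: 5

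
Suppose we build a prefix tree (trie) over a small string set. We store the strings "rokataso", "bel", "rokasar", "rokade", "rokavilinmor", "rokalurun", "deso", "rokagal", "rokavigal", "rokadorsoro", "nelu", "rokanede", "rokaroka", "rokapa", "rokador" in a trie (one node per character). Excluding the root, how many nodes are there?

59

Insert word by word; a character creates a node only if that edge doesn't already exist:
  "rokataso" → 8 new (r, o, k, a, t, a, s, o)
  "bel" → 3 new (b, e, l)
  "rokasar" → prefix "roka" already present; 3 new (s, a, r)
  "rokade" → prefix "roka" already present; 2 new (d, e)
  "rokavilinmor" → prefix "roka" already present; 8 new (v, i, l, i, n, m, o, r)
  "rokalurun" → prefix "roka" already present; 5 new (l, u, r, u, n)
  "deso" → 4 new (d, e, s, o)
  "rokagal" → prefix "roka" already present; 3 new (g, a, l)
  "rokavigal" → prefix "rokavi" already present; 3 new (g, a, l)
  "rokadorsoro" → prefix "rokad" already present; 6 new (o, r, s, o, r, o)
  "nelu" → 4 new (n, e, l, u)
  "rokanede" → prefix "roka" already present; 4 new (n, e, d, e)
  "rokaroka" → prefix "roka" already present; 4 new (r, o, k, a)
  "rokapa" → prefix "roka" already present; 2 new (p, a)
  "rokador" → prefix "rokador" already present; 0 new (none)
Total nodes = 8 + 3 + 3 + 2 + 8 + 5 + 4 + 3 + 3 + 6 + 4 + 4 + 4 + 2 + 0 = 59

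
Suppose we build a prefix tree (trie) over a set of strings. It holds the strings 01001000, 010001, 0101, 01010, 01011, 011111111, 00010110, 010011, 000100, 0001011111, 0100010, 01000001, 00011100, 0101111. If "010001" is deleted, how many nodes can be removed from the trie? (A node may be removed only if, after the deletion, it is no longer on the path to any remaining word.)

After clearing the end-marker at "010001", prune upward until reaching a node still needed by another word.
Every node on "010001" is still needed (e.g. by "0100010"), so nothing is freed.
Nodes removed: 0

0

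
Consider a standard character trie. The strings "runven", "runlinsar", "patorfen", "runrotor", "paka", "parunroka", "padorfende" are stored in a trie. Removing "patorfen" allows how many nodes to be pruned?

6

A node on "patorfen"'s path can go only if nothing else ends at it or branches off below it.
The suffix "torfen" (6 nodes) is used only by "patorfen"; the node for "pa" still has the child "k", so pruning stops there.
Nodes removed: 6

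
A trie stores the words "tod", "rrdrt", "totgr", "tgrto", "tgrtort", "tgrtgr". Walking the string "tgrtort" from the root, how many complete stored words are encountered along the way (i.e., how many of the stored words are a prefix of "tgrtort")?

Walk "tgrtort" from the root; an end-of-word marker is hit whenever a stored word is a prefix of "tgrtort".
Prefixes of the query that are stored words: "tgrto", "tgrtort"
Count: 2

2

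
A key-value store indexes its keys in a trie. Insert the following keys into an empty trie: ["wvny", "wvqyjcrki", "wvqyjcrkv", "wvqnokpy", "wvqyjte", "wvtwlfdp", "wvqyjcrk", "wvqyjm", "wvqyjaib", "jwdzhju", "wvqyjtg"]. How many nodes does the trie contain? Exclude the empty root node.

Trie structure (* marks end of a word):
(root)
├─ j
│  └─ w
│     └─ d
│        └─ z
│           └─ h
│              └─ j
│                 └─ u *
└─ w
   └─ v
      ├─ n
      │  └─ y *
      ├─ q
      │  ├─ n
      │  │  └─ o
      │  │     └─ k
      │  │        └─ p
      │  │           └─ y *
      │  └─ y
      │     └─ j
      │        ├─ a
      │        │  └─ i
      │        │     └─ b *
      │        ├─ c
      │        │  └─ r
      │        │     └─ k *
      │        │        ├─ i *
      │        │        └─ v *
      │        ├─ m *
      │        └─ t
      │           ├─ e *
      │           └─ g *
      └─ t
         └─ w
            └─ l
               └─ f
                  └─ d
                     └─ p *
Counting every labelled node above: 37.

37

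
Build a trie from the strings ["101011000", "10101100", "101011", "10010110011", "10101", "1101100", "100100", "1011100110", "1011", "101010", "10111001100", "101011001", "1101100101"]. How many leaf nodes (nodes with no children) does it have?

A leaf is a node with no children — equivalently, the end of a word that is not a proper prefix of any other stored word.
Those words: "100100", "10010110011", "101010", "101011000", "101011001", "10111001100", "1101100101"
Leaf count: 7

7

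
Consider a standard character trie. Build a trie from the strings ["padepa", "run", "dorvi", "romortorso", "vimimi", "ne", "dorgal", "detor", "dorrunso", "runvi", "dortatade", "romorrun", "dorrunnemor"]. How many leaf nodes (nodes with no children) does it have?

12

A leaf is a node with no children — equivalently, the end of a word that is not a proper prefix of any other stored word.
Those words: "detor", "dorgal", "dorrunnemor", "dorrunso", "dortatade", "dorvi", "ne", "padepa", "romorrun", "romortorso", "runvi", "vimimi"
Leaf count: 12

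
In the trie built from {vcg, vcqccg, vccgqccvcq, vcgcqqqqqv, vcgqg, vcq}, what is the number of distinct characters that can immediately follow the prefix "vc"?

3

Walk "vc" from the root, arriving at one node.
Distinct next characters after "vc": c, g, q.
That node has 3 child edges.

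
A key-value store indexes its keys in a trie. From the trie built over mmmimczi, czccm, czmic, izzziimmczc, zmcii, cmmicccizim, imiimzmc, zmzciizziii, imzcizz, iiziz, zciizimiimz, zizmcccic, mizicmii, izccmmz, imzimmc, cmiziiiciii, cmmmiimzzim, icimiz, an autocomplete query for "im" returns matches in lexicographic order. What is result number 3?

Words with prefix "im", in lexicographic order: "imiimzmc", "imzcizz", "imzimmc"
Position 3: imzimmc

imzimmc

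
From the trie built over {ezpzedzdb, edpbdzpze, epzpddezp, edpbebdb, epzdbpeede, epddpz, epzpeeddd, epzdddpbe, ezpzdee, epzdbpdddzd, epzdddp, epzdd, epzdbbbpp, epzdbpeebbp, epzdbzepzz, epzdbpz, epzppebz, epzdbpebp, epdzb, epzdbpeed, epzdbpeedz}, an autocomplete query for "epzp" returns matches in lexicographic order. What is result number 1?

epzpddezp

DFS of the "epzp" subtree visits, in order: "epzpddezp", "epzpeeddd", "epzppebz"
Position 1: epzpddezp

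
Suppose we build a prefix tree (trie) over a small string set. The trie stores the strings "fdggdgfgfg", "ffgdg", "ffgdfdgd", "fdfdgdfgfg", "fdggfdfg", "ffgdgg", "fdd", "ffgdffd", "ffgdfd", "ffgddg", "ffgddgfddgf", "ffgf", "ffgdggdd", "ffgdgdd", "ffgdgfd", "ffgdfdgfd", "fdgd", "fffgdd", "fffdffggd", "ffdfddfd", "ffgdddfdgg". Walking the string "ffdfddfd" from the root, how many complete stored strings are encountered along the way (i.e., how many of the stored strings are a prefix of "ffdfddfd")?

Traverse "ffdfddfd" character by character; count nodes along the way that are marked as word ends.
Prefixes of the query that are stored words: "ffdfddfd"
Count: 1

1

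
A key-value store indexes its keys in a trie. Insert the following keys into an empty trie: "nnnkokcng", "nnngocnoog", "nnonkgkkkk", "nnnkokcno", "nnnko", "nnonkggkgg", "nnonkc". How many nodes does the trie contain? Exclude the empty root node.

30

Count nodes per top-level branch (shared prefixes stored once):
  'n'-branch (nnngocnoog, nnnko, nnnkokcng, nnnkokcno, nnonkc, nnonkggkgg, nnonkgkkkk): 30 nodes
Sum: 30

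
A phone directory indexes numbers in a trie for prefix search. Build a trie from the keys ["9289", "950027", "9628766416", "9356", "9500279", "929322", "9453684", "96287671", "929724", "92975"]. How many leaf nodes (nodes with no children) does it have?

9

A leaf is a node with no children — equivalently, the end of a word that is not a proper prefix of any other stored word.
Those words: "9289", "929322", "929724", "92975", "9356", "9453684", "9500279", "9628766416", "96287671"
Leaf count: 9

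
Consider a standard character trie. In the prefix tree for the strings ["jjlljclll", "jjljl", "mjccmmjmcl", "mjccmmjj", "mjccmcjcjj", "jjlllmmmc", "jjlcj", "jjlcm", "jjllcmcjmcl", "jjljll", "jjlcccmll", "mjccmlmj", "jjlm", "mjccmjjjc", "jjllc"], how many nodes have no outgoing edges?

A leaf is a node with no children — equivalently, the end of a word that is not a proper prefix of any other stored word.
Those words: "jjlcccmll", "jjlcj", "jjlcm", "jjljll", "jjllcmcjmcl", "jjlljclll", "jjlllmmmc", "jjlm", "mjccmcjcjj", "mjccmjjjc", "mjccmlmj", "mjccmmjj", "mjccmmjmcl"
Leaf count: 13

13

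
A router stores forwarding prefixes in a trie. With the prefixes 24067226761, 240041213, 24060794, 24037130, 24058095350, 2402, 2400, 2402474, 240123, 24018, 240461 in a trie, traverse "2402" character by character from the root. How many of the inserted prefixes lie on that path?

1

Walk "2402" from the root; an end-of-word marker is hit whenever a stored word is a prefix of "2402".
Prefixes of the query that are stored words: "2402"
Count: 1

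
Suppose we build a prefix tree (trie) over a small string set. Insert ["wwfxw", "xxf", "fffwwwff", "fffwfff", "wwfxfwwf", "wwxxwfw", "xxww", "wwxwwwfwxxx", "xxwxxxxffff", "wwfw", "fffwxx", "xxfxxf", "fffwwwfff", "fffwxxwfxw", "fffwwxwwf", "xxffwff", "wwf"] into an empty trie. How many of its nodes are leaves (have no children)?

13

Leaves are exactly the stored words that no other stored word extends.
Those words: "fffwfff", "fffwwwfff", "fffwwxwwf", "fffwxxwfxw", "wwfw", "wwfxfwwf", "wwfxw", "wwxwwwfwxxx", "wwxxwfw", "xxffwff", "xxfxxf", "xxww", "xxwxxxxffff"
Leaf count: 13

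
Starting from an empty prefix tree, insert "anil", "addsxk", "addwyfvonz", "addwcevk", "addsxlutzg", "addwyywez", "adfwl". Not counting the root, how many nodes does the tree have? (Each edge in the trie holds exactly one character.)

32

Trace insertions, counting only characters that open a new branch:
  "anil" → 4 new (a, n, i, l)
  "addsxk" → prefix "a" already present; 5 new (d, d, s, x, k)
  "addwyfvonz" → prefix "add" already present; 7 new (w, y, f, v, o, n, z)
  "addwcevk" → prefix "addw" already present; 4 new (c, e, v, k)
  "addsxlutzg" → prefix "addsx" already present; 5 new (l, u, t, z, g)
  "addwyywez" → prefix "addwy" already present; 4 new (y, w, e, z)
  "adfwl" → prefix "ad" already present; 3 new (f, w, l)
Total nodes = 4 + 5 + 7 + 4 + 5 + 4 + 3 = 32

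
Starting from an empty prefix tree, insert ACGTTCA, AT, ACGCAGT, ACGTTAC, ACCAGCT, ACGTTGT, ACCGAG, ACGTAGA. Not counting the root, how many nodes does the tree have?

27

Trace insertions, counting only characters that open a new branch:
  "ACGTTCA" → 7 new (A, C, G, T, T, C, A)
  "AT" → prefix "A" already present; 1 new (T)
  "ACGCAGT" → prefix "ACG" already present; 4 new (C, A, G, T)
  "ACGTTAC" → prefix "ACGTT" already present; 2 new (A, C)
  "ACCAGCT" → prefix "AC" already present; 5 new (C, A, G, C, T)
  "ACGTTGT" → prefix "ACGTT" already present; 2 new (G, T)
  "ACCGAG" → prefix "ACC" already present; 3 new (G, A, G)
  "ACGTAGA" → prefix "ACGT" already present; 3 new (A, G, A)
Total nodes = 7 + 1 + 4 + 2 + 5 + 2 + 3 + 3 = 27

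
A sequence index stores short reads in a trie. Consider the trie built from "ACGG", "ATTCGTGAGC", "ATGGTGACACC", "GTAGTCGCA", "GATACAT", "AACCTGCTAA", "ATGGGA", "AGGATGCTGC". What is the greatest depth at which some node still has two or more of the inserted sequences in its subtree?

4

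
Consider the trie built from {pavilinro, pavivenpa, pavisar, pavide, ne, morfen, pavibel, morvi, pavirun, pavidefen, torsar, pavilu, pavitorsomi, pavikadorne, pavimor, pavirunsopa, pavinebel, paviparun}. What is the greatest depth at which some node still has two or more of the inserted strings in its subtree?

7

Equivalently: take the maximum, over all pairs, of their longest common prefix length.
"pavirun" and "pavirunsopa" agree on "pavirun" (7 characters) before diverging; nothing deeper is shared.
Longest shared-prefix length: 7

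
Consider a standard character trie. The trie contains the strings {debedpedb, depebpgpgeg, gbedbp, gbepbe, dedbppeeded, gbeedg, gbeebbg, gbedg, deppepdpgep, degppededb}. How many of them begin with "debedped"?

Filter for entries beginning with "debedped":
Matches: "debedpedb"
Count: 1

1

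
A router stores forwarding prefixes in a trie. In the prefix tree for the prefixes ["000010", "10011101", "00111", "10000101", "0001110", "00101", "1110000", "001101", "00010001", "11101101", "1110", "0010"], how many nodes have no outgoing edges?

Leaves are exactly the stored words that no other stored word extends.
Those words: "000010", "00010001", "0001110", "00101", "001101", "00111", "10000101", "10011101", "1110000", "11101101"
Leaf count: 10

10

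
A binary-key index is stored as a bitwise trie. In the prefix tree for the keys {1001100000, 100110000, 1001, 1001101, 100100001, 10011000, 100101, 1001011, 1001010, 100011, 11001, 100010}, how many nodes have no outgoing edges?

8

A leaf is a node with no children — equivalently, the end of a word that is not a proper prefix of any other stored word.
Those words: "100010", "100011", "100100001", "1001010", "1001011", "1001100000", "1001101", "11001"
Leaf count: 8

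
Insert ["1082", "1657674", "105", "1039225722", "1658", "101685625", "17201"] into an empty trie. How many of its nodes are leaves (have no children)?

Leaves are exactly the stored words that no other stored word extends.
Those words: "101685625", "1039225722", "105", "1082", "1657674", "1658", "17201"
Leaf count: 7

7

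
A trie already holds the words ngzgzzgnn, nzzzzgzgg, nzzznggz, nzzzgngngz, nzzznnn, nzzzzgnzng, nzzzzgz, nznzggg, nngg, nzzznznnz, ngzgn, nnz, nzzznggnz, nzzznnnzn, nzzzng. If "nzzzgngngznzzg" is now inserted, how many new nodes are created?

"nzzzgngngz" is already a path in the trie; the remaining "nzzg" must be added.
Each of the 4 remaining characters creates one node.

4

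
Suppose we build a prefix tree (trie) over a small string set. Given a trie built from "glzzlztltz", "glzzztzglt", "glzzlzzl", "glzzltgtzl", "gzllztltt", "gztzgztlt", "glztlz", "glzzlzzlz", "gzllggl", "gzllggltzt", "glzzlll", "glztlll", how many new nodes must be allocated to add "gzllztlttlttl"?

"gzllztltt" is already a path in the trie; the remaining "lttl" must be added.
New nodes needed: |"gzllztlttlttl"| − 9 = 13 − 9 = 4.

4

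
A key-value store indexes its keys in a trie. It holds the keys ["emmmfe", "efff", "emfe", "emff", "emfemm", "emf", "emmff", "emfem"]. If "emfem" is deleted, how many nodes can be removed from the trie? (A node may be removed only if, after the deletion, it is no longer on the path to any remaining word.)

0

A node on "emfem"'s path can go only if nothing else ends at it or branches off below it.
Every node on "emfem" is still needed (e.g. by "emfemm"), so nothing is freed.
Nodes removed: 0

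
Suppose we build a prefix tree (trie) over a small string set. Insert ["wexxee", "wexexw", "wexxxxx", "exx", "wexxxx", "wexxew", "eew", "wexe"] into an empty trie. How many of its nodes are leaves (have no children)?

6

A leaf is a node with no children — equivalently, the end of a word that is not a proper prefix of any other stored word.
Those words: "eew", "exx", "wexexw", "wexxee", "wexxew", "wexxxxx"
Leaf count: 6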